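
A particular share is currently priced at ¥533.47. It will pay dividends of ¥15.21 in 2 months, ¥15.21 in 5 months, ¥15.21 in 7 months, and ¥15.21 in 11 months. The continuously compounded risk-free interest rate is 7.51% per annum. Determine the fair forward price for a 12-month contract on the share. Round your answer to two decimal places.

PV(dividends) I = 15.21·e^(−0.0751·2/12) + 15.21·e^(−0.0751·5/12) + 15.21·e^(−0.0751·7/12) + 15.21·e^(−0.0751·11/12)
I = 15.0208 + 14.7414 + 14.5581 + 14.1981 = 58.5184
F = (S − I)·e^(rT) = (533.47 − 58.5184) · e^(0.0751·12/12)
= 474.9516 · e^0.075100 = 474.9516 × 1.077992 = ¥511.99

¥511.99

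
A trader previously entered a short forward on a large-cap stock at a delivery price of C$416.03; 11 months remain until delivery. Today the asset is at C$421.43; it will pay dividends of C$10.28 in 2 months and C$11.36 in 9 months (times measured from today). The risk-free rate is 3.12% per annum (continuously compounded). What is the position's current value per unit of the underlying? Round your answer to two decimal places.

C$4.19

PV(remaining dividends) I = 10.28·e^(−0.0312·2/12) + 11.36·e^(−0.0312·9/12) = 21.3239
Current forward F = (S − I)·e^(rT) = (421.43 − 21.3239)·e^(0.0312·11/12) = 400.1061 × 1.029013 = 411.7144
Value (long) = (F − K)·e^(−rT) = (411.7144 − 416.03) × 0.971805 = -4.1939
Short position value = −(long value) = C$4.19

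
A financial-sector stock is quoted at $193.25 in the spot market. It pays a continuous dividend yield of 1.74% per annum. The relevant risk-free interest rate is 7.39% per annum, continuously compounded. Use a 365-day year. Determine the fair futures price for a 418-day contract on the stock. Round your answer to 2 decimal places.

$206.17

F = S·e^((r − q)T) = 193.25 · e^((0.0739 − 0.0174) × 418/365)
= 193.25 · e^0.064704 = 193.25 × 1.066843
F = $206.17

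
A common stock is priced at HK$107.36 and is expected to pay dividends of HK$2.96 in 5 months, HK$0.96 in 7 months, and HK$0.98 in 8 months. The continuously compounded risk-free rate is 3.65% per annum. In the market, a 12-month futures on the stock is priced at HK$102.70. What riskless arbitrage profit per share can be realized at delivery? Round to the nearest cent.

PV(dividends) I = 2.96·e^(−0.0365·5/12) + 0.96·e^(−0.0365·7/12) + 0.98·e^(−0.0365·8/12) = 4.8115
Fair futures F* = (S − I)·e^(rT) = (107.36 − 4.8115)·e^0.036500 = 102.5485 × 1.037174 = 106.3606
Market HK$102.70 < fair 106.3606: forward underpriced → reverse cash-and-carry (short the stock, invest proceeds at r, pay the dividends, go long the forward).
Profit at T = |F_mkt − F*| = |102.70 − 106.3606| = HK$3.66 per share

HK$3.66 per share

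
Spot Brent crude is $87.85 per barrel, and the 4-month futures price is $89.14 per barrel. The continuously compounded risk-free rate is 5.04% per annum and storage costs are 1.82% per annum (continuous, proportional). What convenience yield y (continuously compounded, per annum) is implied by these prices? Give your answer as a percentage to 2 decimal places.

F = S·e^((r+u−y)T) ⇒ (r+u−y) = ln(F/S)/T
ln(89.14/87.85) = 0.014577; /T ⇒ 0.043731
y = r + u − ln(F/S)/T = 0.0504 + 0.0182 − 0.043731 = 0.024869
y = 2.49%

2.49%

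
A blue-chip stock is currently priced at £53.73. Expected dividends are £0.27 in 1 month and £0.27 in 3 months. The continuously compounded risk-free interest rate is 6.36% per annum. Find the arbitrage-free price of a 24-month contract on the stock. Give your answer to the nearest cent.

PV(dividends) I = 0.27·e^(−0.0636·1/12) + 0.27·e^(−0.0636·3/12)
I = 0.2686 + 0.2657 = 0.5343
F = (S − I)·e^(rT) = (53.73 − 0.5343) · e^(0.0636·24/12)
= 53.1957 · e^0.127200 = 53.1957 × 1.135644 = £60.41

£60.41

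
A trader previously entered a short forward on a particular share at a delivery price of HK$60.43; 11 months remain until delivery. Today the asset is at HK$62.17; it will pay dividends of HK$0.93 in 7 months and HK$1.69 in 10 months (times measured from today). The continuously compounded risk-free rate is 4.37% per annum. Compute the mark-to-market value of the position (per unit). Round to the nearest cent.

PV(remaining dividends) I = 0.93·e^(−0.0437·7/12) + 1.69·e^(−0.0437·10/12) = 2.5362
Current forward F = (S − I)·e^(rT) = (62.17 − 2.5362)·e^(0.0437·11/12) = 59.6338 × 1.040871 = 62.0711
Value (long) = (F − K)·e^(−rT) = (62.0711 − 60.43) × 0.960733 = 1.5767
Short position value = −(long value) = -HK$1.58

-HK$1.58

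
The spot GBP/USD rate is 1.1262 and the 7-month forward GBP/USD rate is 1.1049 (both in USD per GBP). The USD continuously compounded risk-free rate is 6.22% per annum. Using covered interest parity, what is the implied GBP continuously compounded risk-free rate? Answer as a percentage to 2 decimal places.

F = S·e^((r_USD − r_GBP)T) ⇒ r_GBP = r_USD − ln(F/S)/T
ln(1.1049/1.1262) = -0.019094; /(7/12) = -0.032733
r_GBP = 0.0622 + 0.032733 = 0.094933
r_GBP = 9.49%

9.49%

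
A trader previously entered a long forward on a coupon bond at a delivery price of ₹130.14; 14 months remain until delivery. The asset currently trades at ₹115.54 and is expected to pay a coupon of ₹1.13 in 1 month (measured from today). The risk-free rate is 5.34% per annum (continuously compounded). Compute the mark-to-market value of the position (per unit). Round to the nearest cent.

-₹7.86

PV(remaining coupons) I = 1.13·e^(−0.0534·1/12) = 1.1250
Current forward F = (S − I)·e^(rT) = (115.54 − 1.1250)·e^(0.0534·14/12) = 114.4150 × 1.064282 = 121.7698
Value (long) = (F − K)·e^(−rT) = (121.7698 − 130.14) × 0.939601 = -7.8646
Value = -₹7.86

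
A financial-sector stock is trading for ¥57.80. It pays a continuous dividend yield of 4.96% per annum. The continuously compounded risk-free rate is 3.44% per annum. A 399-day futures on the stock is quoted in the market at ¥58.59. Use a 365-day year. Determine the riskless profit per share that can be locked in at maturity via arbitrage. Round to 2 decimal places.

¥1.74 per share

Fair futures: F* = S·e^(carry·T), with carry = (r − q) = 0.0344 − 0.0496 = -0.0152
F* = 57.80 · e^(-0.0152 × 399/365) = 57.80 · e^-0.016616 = 57.80 × 0.983521 = ¥56.8475
Market ¥58.59 > fair ¥56.8475: forward overpriced → cash-and-carry (buy spot, short the forward).
At maturity, profit = |F_mkt − F*| = |58.59 − 56.8475| = ¥1.74 per share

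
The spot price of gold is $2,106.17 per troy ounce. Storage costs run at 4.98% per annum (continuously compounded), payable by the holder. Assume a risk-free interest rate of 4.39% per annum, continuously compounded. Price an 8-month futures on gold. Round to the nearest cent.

Net carry = r + u − y = 0.0439 + 0.0498 − 0.0000 = 0.0937
F = S·e^((r+u−y)T) = 2106.17 · e^(0.0937 × 8/12) = 2106.17 · e^0.06246667
= 2106.17 × 1.06445898 = $2,241.93 per troy ounce

$2,241.93 per troy ounce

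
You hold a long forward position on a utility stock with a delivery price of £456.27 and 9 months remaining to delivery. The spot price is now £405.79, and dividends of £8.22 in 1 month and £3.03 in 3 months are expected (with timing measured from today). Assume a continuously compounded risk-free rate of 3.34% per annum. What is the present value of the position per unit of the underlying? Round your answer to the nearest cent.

-£50.39

PV(remaining dividends) I = 8.22·e^(−0.0334·1/12) + 3.03·e^(−0.0334·3/12) = 11.2020
Current forward F = (S − I)·e^(rT) = (405.79 − 11.2020)·e^(0.0334·9/12) = 394.5880 × 1.025366 = 404.5971
Value (long) = (F − K)·e^(−rT) = (404.5971 − 456.27) × 0.975261 = -50.3946
Value = -£50.39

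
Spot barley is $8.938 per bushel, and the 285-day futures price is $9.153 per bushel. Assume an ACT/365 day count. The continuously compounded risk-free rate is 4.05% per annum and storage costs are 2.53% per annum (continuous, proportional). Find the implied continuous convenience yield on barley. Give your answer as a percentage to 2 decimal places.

3.54%

F = S·e^((r+u−y)T) ⇒ (r+u−y) = ln(F/S)/T
ln(9.153/8.938) = 0.023770; /T ⇒ 0.030442
y = r + u − ln(F/S)/T = 0.0405 + 0.0253 − 0.030442 = 0.035358
y = 3.54%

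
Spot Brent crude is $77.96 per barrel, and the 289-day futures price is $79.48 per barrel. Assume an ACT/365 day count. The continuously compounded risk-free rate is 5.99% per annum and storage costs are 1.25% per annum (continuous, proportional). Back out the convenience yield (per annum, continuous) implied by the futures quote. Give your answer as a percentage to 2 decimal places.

4.80%

F = S·e^((r+u−y)T) ⇒ (r+u−y) = ln(F/S)/T
ln(79.48/77.96) = 0.019310; /T ⇒ 0.024388
y = r + u − ln(F/S)/T = 0.0599 + 0.0125 − 0.024388 = 0.048012
y = 4.80%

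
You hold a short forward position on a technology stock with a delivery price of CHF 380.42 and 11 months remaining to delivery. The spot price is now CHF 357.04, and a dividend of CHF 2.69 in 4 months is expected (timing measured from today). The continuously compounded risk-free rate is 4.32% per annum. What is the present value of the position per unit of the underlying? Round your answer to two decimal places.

CHF 11.26

PV(remaining dividends) I = 2.69·e^(−0.0432·4/12) = 2.6515
Current forward F = (S − I)·e^(rT) = (357.04 − 2.6515)·e^(0.0432·11/12) = 354.3885 × 1.040395 = 368.7040
Value (long) = (F − K)·e^(−rT) = (368.7040 − 380.42) × 0.961174 = -11.2611
Short position value = −(long value) = CHF 11.26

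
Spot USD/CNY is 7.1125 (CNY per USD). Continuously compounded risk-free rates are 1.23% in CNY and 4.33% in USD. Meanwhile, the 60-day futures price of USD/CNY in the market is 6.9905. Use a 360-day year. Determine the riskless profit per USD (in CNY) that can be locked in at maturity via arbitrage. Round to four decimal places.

Fair futures: F* = S·e^(carry·T), with carry = (r_CNY − r_USD) = 0.0123 − 0.0433 = -0.0310
F* = 7.1125 · e^(-0.0310 × 60/360) = 7.1125 · e^-0.005167 = 7.1125 × 0.994846 = 7.0758
Market 6.9905 < fair 7.0758: forward underpriced → reverse cash-and-carry (short spot, go long the forward).
At maturity, profit = |F_mkt − F*| = |6.9905 − 7.0758| = 0.0853 per USD (in CNY)

0.0853 per USD (in CNY)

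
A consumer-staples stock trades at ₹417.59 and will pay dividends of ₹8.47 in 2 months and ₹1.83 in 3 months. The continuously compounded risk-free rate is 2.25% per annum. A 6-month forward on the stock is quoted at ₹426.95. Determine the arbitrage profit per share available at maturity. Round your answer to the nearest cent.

₹15.01 per share

PV(dividends) I = 8.47·e^(−0.0225·2/12) + 1.83·e^(−0.0225·3/12) = 10.2580
Fair forward F* = (S − I)·e^(rT) = (417.59 − 10.2580)·e^0.011250 = 407.3320 × 1.011314 = 411.9406
Market ₹426.95 > fair 411.9406: forward overpriced → cash-and-carry (borrow at r, buy the stock and collect the dividends, short the forward).
Profit at T = |F_mkt − F*| = |426.95 − 411.9406| = ₹15.01 per share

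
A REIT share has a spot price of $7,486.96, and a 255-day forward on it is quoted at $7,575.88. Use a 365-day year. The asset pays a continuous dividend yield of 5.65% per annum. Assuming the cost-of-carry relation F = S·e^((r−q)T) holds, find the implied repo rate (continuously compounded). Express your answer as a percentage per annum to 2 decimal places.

7.34%

From F = S·e^((r−q)T): (r − q) = ln(F/S)/T
ln(7575.88/7486.96) = ln(1.011877) = 0.011807
(r − q) = 0.011807 / (255/365) = 0.016900
r = ln(F/S)/T + q = 0.016900 + 0.0565 = 0.073400
r = 7.34%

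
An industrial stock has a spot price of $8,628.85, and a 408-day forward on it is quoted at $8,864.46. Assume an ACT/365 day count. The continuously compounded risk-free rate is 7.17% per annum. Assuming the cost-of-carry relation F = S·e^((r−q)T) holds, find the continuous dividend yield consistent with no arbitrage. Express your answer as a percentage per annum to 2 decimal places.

4.76%

From F = S·e^((r−q)T): (r − q) = ln(F/S)/T
ln(8864.46/8628.85) = ln(1.027305) = 0.026939
(r − q) = 0.026939 / (408/365) = 0.024100
q = r − ln(F/S)/T = 0.0717 − 0.024100 = 0.047600
q = 4.76%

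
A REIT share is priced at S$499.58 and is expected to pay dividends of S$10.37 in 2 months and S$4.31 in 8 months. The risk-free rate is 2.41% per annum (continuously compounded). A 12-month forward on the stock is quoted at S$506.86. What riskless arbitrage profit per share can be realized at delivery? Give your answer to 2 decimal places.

S$10.02 per share

PV(dividends) I = 10.37·e^(−0.0241·2/12) + 4.31·e^(−0.0241·8/12) = 14.5697
Fair forward F* = (S − I)·e^(rT) = (499.58 − 14.5697)·e^0.024100 = 485.0103 × 1.024393 = 496.8412
Market S$506.86 > fair 496.8412: forward overpriced → cash-and-carry (borrow at r, buy the stock and collect the dividends, short the forward).
Profit at T = |F_mkt − F*| = |506.86 − 496.8412| = S$10.02 per share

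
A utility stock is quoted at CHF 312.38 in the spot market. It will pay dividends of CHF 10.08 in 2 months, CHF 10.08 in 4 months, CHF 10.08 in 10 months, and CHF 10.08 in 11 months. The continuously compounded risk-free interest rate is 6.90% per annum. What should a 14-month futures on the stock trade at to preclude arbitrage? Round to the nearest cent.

PV(dividends) I = 10.08·e^(−0.0690·2/12) + 10.08·e^(−0.0690·4/12) + 10.08·e^(−0.0690·10/12) + 10.08·e^(−0.0690·11/12)
I = 9.9647 + 9.8508 + 9.5167 + 9.4622 = 38.7944
F = (S − I)·e^(rT) = (312.38 − 38.7944) · e^(0.0690·14/12)
= 273.5856 · e^0.080500 = 273.5856 × 1.083829 = CHF 296.52

CHF 296.52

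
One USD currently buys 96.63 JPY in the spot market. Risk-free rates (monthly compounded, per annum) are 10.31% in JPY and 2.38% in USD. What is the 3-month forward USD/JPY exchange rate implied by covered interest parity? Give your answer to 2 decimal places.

By covered interest parity, F = S · (1+r_JPY/12)^(12T) / (1+r_USD/12)^(12T)
= 96.63 × 1.025997 / 1.005962 = 96.63 × 1.019916
F = 98.55 JPY per USD

98.55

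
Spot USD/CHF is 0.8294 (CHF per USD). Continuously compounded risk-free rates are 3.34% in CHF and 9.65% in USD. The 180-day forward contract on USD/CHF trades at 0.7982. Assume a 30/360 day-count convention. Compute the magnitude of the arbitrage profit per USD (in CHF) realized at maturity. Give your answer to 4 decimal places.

Fair forward: F* = S·e^(carry·T), with carry = (r_CHF − r_USD) = 0.0334 − 0.0965 = -0.0631
F* = 0.8294 · e^(-0.0631 × 180/360) = 0.8294 · e^-0.031550 = 0.8294 × 0.968943 = 0.8036
Market 0.7982 < fair 0.8036: forward underpriced → reverse cash-and-carry (short spot, go long the forward).
At maturity, profit = |F_mkt − F*| = |0.7982 − 0.8036| = 0.0054 per USD (in CHF)

0.0054 per USD (in CHF)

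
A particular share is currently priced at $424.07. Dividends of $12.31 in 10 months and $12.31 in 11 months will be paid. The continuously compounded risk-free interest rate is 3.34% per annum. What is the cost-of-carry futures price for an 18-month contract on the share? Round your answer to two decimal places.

$420.72

PV(dividends) I = 12.31·e^(−0.0334·10/12) + 12.31·e^(−0.0334·11/12)
I = 11.9721 + 11.9388 = 23.9109
F = (S − I)·e^(rT) = (424.07 − 23.9109) · e^(0.0334·18/12)
= 400.1591 · e^0.050100 = 400.1591 × 1.051376 = $420.72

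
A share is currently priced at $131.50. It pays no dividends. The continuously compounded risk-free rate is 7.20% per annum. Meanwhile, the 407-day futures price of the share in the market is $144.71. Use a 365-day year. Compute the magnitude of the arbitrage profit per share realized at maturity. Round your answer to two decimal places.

$2.22 per share

Fair futures: F* = S·e^(carry·T), with carry = r = 0.0720
F* = 131.50 · e^(0.0720 × 407/365) = 131.50 · e^0.080285 = 131.50 × 1.083596 = $142.4929
Market $144.71 > fair $142.4929: forward overpriced → cash-and-carry (buy spot, short the forward).
At maturity, profit = |F_mkt − F*| = |144.71 − 142.4929| = $2.22 per share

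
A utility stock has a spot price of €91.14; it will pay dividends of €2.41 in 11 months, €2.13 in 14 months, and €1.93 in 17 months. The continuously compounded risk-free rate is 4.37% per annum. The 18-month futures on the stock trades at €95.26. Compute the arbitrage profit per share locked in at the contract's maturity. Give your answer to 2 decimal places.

€4.52 per share

PV(dividends) I = 2.41·e^(−0.0437·11/12) + 2.13·e^(−0.0437·14/12) + 1.93·e^(−0.0437·17/12) = 6.1536
Fair futures F* = (S − I)·e^(rT) = (91.14 − 6.1536)·e^0.065550 = 84.9864 × 1.067746 = 90.7439
Market €95.26 > fair 90.7439: forward overpriced → cash-and-carry (borrow at r, buy the stock and collect the dividends, short the forward).
Profit at T = |F_mkt − F*| = |95.26 − 90.7439| = €4.52 per share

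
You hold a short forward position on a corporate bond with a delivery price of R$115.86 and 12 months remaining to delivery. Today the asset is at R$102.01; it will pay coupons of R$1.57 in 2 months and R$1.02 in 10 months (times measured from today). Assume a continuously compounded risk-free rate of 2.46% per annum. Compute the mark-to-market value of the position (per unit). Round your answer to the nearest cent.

PV(remaining coupons) I = 1.57·e^(−0.0246·2/12) + 1.02·e^(−0.0246·10/12) = 2.5629
Current forward F = (S − I)·e^(rT) = (102.01 − 2.5629)·e^(0.0246·12/12) = 99.4471 × 1.024905 = 101.9238
Value (long) = (F − K)·e^(−rT) = (101.9238 − 115.86) × 0.975700 = -13.5976
Short position value = −(long value) = R$13.60

R$13.60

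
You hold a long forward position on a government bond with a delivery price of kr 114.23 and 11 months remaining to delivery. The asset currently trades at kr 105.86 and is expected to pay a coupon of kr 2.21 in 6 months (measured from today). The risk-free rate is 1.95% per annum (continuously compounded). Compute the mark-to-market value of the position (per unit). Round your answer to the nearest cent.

PV(remaining coupons) I = 2.21·e^(−0.0195·6/12) = 2.1886
Current forward F = (S − I)·e^(rT) = (105.86 − 2.1886)·e^(0.0195·11/12) = 103.6714 × 1.018036 = 105.5412
Value (long) = (F − K)·e^(−rT) = (105.5412 − 114.23) × 0.982284 = -8.5349
Value = -kr 8.53

-kr 8.53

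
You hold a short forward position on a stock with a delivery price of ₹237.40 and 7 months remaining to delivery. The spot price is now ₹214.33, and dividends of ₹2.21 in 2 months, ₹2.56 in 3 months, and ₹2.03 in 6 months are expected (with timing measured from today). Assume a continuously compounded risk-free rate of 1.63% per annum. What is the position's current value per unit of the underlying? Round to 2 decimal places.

₹27.59

PV(remaining dividends) I = 2.21·e^(−0.0163·2/12) + 2.56·e^(−0.0163·3/12) + 2.03·e^(−0.0163·6/12) = 6.7671
Current forward F = (S − I)·e^(rT) = (214.33 − 6.7671)·e^(0.0163·7/12) = 207.5629 × 1.009554 = 209.5460
Value (long) = (F − K)·e^(−rT) = (209.5460 − 237.40) × 0.990537 = -27.5904
Short position value = −(long value) = ₹27.59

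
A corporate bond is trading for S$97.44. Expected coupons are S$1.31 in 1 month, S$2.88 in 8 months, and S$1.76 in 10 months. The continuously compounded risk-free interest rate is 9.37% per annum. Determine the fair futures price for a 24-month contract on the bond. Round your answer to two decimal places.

PV(coupons) I = 1.31·e^(−0.0937·1/12) + 2.88·e^(−0.0937·8/12) + 1.76·e^(−0.0937·10/12)
I = 1.2998 + 2.7056 + 1.6278 = 5.6332
F = (S − I)·e^(rT) = (97.44 − 5.6332) · e^(0.0937·24/12)
= 91.8068 · e^0.187400 = 91.8068 × 1.206110 = S$110.73

S$110.73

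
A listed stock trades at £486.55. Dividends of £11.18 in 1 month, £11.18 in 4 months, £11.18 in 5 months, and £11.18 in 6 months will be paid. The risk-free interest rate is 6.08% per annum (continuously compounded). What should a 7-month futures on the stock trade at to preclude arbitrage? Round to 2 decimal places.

£458.71

PV(dividends) I = 11.18·e^(−0.0608·1/12) + 11.18·e^(−0.0608·4/12) + 11.18·e^(−0.0608·5/12) + 11.18·e^(−0.0608·6/12)
I = 11.1235 + 10.9557 + 10.9003 + 10.8452 = 43.8247
F = (S − I)·e^(rT) = (486.55 − 43.8247) · e^(0.0608·7/12)
= 442.7253 · e^0.035467 = 442.7253 × 1.036103 = £458.71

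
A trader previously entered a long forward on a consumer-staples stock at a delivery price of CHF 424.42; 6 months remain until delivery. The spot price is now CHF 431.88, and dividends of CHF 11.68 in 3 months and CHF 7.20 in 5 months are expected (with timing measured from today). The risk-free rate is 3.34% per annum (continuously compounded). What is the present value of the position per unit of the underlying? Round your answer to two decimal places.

-CHF 4.19

PV(remaining dividends) I = 11.68·e^(−0.0334·3/12) + 7.20·e^(−0.0334·5/12) = 18.6834
Current forward F = (S − I)·e^(rT) = (431.88 − 18.6834)·e^(0.0334·6/12) = 413.1966 × 1.016840 = 420.1548
Value (long) = (F − K)·e^(−rT) = (420.1548 − 424.42) × 0.983439 = -4.1946
Value = -CHF 4.19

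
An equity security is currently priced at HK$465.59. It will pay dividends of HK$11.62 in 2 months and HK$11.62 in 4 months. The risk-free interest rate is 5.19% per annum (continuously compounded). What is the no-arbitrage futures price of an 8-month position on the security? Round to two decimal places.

HK$458.23

PV(dividends) I = 11.62·e^(−0.0519·2/12) + 11.62·e^(−0.0519·4/12)
I = 11.5199 + 11.4207 = 22.9406
F = (S − I)·e^(rT) = (465.59 − 22.9406) · e^(0.0519·8/12)
= 442.6494 · e^0.034600 = 442.6494 × 1.035206 = HK$458.23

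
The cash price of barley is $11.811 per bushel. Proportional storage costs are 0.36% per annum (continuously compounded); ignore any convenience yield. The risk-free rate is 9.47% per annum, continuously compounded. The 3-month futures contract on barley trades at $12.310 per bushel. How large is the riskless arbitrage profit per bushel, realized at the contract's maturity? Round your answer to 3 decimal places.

Fair futures: F* = S·e^(carry·T), with carry = (r + u) = 0.0947 + 0.0036 = 0.0983
F* = 11.811 · e^(0.0983 × 3/12) = 11.811 · e^0.024575 = 11.811 × 1.024879 = $12.1048
Market $12.310 > fair $12.1048: forward overpriced → cash-and-carry (buy spot, short the forward).
At maturity, profit = |F_mkt − F*| = |12.310 − 12.1048| = $0.205 per bushel

$0.205 per bushel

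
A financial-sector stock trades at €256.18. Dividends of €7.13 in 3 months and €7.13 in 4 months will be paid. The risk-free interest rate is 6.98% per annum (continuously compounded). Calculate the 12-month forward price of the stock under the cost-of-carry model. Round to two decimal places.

PV(dividends) I = 7.13·e^(−0.0698·3/12) + 7.13·e^(−0.0698·4/12)
I = 7.0067 + 6.9660 = 13.9727
F = (S − I)·e^(rT) = (256.18 − 13.9727) · e^(0.0698·12/12)
= 242.2073 · e^0.069800 = 242.2073 × 1.072294 = €259.72

€259.72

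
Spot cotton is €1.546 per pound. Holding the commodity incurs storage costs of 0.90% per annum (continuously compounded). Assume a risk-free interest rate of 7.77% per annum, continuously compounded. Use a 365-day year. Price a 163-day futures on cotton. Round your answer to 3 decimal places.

Net carry = r + u − y = 0.0777 + 0.0090 − 0.0000 = 0.0867
F = S·e^((r+u−y)T) = 1.546 · e^(0.0867 × 163/365) = 1.546 · e^0.038718
= 1.546 × 1.039477 = €1.607 per pound

€1.607 per pound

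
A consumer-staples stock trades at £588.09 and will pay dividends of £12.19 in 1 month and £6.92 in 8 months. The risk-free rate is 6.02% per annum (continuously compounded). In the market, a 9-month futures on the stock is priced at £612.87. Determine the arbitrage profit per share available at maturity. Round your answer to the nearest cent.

PV(dividends) I = 12.19·e^(−0.0602·1/12) + 6.92·e^(−0.0602·8/12) = 18.7768
Fair futures F* = (S − I)·e^(rT) = (588.09 − 18.7768)·e^0.045150 = 569.3132 × 1.046185 = 595.6069
Market £612.87 > fair 595.6069: forward overpriced → cash-and-carry (borrow at r, buy the stock and collect the dividends, short the forward).
Profit at T = |F_mkt − F*| = |612.87 − 595.6069| = £17.26 per share

£17.26 per share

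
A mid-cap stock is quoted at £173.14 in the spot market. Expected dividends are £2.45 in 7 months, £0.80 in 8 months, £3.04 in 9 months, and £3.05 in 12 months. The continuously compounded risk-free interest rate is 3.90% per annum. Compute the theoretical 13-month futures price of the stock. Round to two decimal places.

PV(dividends) I = 2.45·e^(−0.0390·7/12) + 0.80·e^(−0.0390·8/12) + 3.04·e^(−0.0390·9/12) + 3.05·e^(−0.0390·12/12)
I = 2.3949 + 0.7795 + 2.9524 + 2.9333 = 9.0601
F = (S − I)·e^(rT) = (173.14 − 9.0601) · e^(0.0390·13/12)
= 164.0799 · e^0.042250 = 164.0799 × 1.043155 = £171.16

£171.16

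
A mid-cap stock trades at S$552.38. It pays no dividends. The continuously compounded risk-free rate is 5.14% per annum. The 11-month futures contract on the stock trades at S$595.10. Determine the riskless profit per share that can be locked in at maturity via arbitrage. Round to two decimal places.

Fair futures: F* = S·e^(carry·T), with carry = r = 0.0514
F* = 552.38 · e^(0.0514 × 11/12) = 552.38 · e^0.047117 = 552.38 × 1.048245 = S$579.0296
Market S$595.10 > fair S$579.0296: forward overpriced → cash-and-carry (buy spot, short the forward).
At maturity, profit = |F_mkt − F*| = |595.10 − 579.0296| = S$16.07 per share

S$16.07 per share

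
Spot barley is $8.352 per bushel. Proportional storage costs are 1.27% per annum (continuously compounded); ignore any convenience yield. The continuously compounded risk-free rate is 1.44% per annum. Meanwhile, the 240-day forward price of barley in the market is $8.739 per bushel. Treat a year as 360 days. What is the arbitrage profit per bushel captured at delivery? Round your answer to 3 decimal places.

$0.235 per bushel

Fair forward: F* = S·e^(carry·T), with carry = (r + u) = 0.0144 + 0.0127 = 0.0271
F* = 8.352 · e^(0.0271 × 240/360) = 8.352 · e^0.018067 = 8.352 × 1.018231 = $8.5043
Market $8.739 > fair $8.5043: forward overpriced → cash-and-carry (buy spot, short the forward).
At maturity, profit = |F_mkt − F*| = |8.739 − 8.5043| = $0.235 per bushel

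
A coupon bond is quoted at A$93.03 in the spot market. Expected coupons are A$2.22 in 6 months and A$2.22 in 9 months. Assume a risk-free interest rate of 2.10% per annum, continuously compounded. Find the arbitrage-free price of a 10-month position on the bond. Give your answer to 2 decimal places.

PV(coupons) I = 2.22·e^(−0.0210·6/12) + 2.22·e^(−0.0210·9/12)
I = 2.1968 + 2.1853 = 4.3821
F = (S − I)·e^(rT) = (93.03 − 4.3821) · e^(0.0210·10/12)
= 88.6479 · e^0.017500 = 88.6479 × 1.017654 = A$90.21

A$90.21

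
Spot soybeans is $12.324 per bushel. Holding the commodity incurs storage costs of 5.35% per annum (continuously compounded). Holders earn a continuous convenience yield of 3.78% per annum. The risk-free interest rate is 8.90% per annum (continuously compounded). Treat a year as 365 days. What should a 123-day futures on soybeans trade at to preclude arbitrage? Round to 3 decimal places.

$12.767 per bushel

Net carry = r + u − y = 0.0890 + 0.0535 − 0.0378 = 0.1047
F = S·e^((r+u−y)T) = 12.324 · e^(0.1047 × 123/365) = 12.324 · e^0.035282
= 12.324 × 1.035912 = $12.767 per bushel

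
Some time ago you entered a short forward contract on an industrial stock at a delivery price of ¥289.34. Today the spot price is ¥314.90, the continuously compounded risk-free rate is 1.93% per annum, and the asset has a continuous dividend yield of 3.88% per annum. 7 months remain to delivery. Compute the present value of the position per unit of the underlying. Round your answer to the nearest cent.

-¥21.75

Current fair forward for the remaining 7 months: F = S·e^((r − q)·T), (r − q) = 0.0193 − 0.0388 = -0.0195
F = 314.90 · e^(-0.0195 × 7/12) = 314.90 × 0.988689 = 311.3382
Value of long forward = (F − K)·e^(−rT) = (311.3382 − 289.34) · e^(−0.0193·7/12)
= 21.9982 × 0.988805 = 21.75
Short position value = −(long value) = -¥21.75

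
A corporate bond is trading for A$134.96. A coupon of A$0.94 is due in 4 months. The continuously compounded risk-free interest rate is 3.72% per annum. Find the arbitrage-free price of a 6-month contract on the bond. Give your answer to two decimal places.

A$136.55

PV(coupons) I = 0.94·e^(−0.0372·4/12)
I = 0.9284
F = (S − I)·e^(rT) = (134.96 − 0.9284) · e^(0.0372·6/12)
= 134.0316 · e^0.018600 = 134.0316 × 1.018774 = A$136.55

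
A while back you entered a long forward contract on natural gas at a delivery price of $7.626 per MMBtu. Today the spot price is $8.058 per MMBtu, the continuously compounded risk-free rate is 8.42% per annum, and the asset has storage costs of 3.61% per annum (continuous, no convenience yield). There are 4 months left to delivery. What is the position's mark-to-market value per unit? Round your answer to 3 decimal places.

$0.741 per MMBtu

Current fair forward for the remaining 4 months: F = S·e^((r + u)·T), (r + u) = 0.0842 + 0.0361 = 0.1203
F = 8.058 · e^(0.1203 × 4/12) = 8.058 × 1.040915 = 8.3877
Value of long forward = (F − K)·e^(−rT) = (8.3877 − 7.626) · e^(−0.0842·4/12)
= 0.7617 × 0.972324 = 0.741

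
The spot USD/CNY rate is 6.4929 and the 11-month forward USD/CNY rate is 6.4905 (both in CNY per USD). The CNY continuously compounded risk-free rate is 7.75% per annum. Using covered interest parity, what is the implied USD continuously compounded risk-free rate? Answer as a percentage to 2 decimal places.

F = S·e^((r_CNY − r_USD)T) ⇒ r_USD = r_CNY − ln(F/S)/T
ln(6.4905/6.4929) = -0.000370; /(11/12) = -0.000404
r_USD = 0.0775 + 0.000404 = 0.077904
r_USD = 7.79%

7.79%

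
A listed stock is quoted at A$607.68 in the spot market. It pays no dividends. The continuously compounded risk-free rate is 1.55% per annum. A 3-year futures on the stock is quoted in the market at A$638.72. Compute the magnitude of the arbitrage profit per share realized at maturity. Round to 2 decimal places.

A$2.12 per share

Fair futures: F* = S·e^(carry·T), with carry = r = 0.0155
F* = 607.68 · e^(0.0155 × 3) = 607.68 · e^0.046500 = 607.68 × 1.047598 = A$636.6044
Market A$638.72 > fair A$636.6044: forward overpriced → cash-and-carry (buy spot, short the forward).
At maturity, profit = |F_mkt − F*| = |638.72 − 636.6044| = A$2.12 per share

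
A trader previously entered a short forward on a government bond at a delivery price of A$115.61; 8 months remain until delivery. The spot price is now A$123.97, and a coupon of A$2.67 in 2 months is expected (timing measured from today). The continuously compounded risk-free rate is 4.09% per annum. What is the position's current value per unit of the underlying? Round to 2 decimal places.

PV(remaining coupons) I = 2.67·e^(−0.0409·2/12) = 2.6519
Current forward F = (S − I)·e^(rT) = (123.97 − 2.6519)·e^(0.0409·8/12) = 121.3181 × 1.027642 = 124.6716
Value (long) = (F − K)·e^(−rT) = (124.6716 − 115.61) × 0.973102 = 8.8179
Short position value = −(long value) = -A$8.82

-A$8.82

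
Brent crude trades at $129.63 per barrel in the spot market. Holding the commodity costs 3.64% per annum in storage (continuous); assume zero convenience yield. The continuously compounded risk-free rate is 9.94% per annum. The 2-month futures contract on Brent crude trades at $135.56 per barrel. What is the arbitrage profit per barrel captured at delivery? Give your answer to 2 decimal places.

$2.96 per barrel

Fair futures: F* = S·e^(carry·T), with carry = (r + u) = 0.0994 + 0.0364 = 0.1358
F* = 129.63 · e^(0.1358 × 2/12) = 129.63 · e^0.022633 = 129.63 × 1.022891 = $132.5974
Market $135.56 > fair $132.5974: forward overpriced → cash-and-carry (buy spot, short the forward).
At maturity, profit = |F_mkt − F*| = |135.56 − 132.5974| = $2.96 per barrel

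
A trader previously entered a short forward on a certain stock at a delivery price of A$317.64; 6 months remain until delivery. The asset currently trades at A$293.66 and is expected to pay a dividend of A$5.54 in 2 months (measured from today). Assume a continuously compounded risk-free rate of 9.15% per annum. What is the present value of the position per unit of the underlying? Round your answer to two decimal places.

A$15.23

PV(remaining dividends) I = 5.54·e^(−0.0915·2/12) = 5.4562
Current forward F = (S − I)·e^(rT) = (293.66 − 5.4562)·e^(0.0915·6/12) = 288.2038 × 1.046813 = 301.6955
Value (long) = (F − K)·e^(−rT) = (301.6955 − 317.64) × 0.955281 = -15.2315
Short position value = −(long value) = A$15.23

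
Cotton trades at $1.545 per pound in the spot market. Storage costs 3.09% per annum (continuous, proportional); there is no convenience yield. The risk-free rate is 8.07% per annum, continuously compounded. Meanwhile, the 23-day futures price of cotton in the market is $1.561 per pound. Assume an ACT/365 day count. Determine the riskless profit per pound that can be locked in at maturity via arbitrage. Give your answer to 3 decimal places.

$0.005 per pound

Fair futures: F* = S·e^(carry·T), with carry = (r + u) = 0.0807 + 0.0309 = 0.1116
F* = 1.545 · e^(0.1116 × 23/365) = 1.545 · e^0.007032 = 1.545 × 1.007057 = $1.5559
Market $1.561 > fair $1.5559: forward overpriced → cash-and-carry (buy spot, short the forward).
At maturity, profit = |F_mkt − F*| = |1.561 − 1.5559| = $0.005 per pound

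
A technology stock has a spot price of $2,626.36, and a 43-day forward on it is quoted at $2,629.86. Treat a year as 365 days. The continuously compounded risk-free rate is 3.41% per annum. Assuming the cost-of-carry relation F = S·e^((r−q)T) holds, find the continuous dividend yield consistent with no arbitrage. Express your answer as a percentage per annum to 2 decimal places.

From F = S·e^((r−q)T): (r − q) = ln(F/S)/T
ln(2629.86/2626.36) = ln(1.001333) = 0.001332
(r − q) = 0.001332 / (43/365) = 0.011307
q = r − ln(F/S)/T = 0.0341 − 0.011307 = 0.022793
q = 2.28%

2.28%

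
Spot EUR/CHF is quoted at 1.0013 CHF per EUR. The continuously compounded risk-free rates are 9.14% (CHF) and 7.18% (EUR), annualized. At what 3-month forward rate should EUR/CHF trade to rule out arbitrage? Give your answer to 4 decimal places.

1.0062

F = S·e^((r_CHF − r_EUR)T) = 1.0013 · e^((0.0914 − 0.0718) × 3/12)
= 1.0013 · e^0.004900 = 1.0013 × 1.004912
F = 1.0062 CHF per EUR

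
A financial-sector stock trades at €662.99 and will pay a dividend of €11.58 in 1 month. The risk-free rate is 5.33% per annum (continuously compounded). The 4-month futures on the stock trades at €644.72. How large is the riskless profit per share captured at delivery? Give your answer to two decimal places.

PV(dividends) I = 11.58·e^(−0.0533·1/12) = 11.5287
Fair futures F* = (S − I)·e^(rT) = (662.99 − 11.5287)·e^0.017767 = 651.4613 × 1.017926 = 663.1394
Market €644.72 < fair 663.1394: forward underpriced → reverse cash-and-carry (short the stock, invest proceeds at r, pay the dividends, go long the forward).
Profit at T = |F_mkt − F*| = |644.72 − 663.1394| = €18.42 per share

€18.42 per share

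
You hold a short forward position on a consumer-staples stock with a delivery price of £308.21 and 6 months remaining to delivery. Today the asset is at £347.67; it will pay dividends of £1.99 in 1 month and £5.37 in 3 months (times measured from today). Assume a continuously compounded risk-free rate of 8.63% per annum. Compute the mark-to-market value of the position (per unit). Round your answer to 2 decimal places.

PV(remaining dividends) I = 1.99·e^(−0.0863·1/12) + 5.37·e^(−0.0863·3/12) = 7.2311
Current forward F = (S − I)·e^(rT) = (347.67 − 7.2311)·e^(0.0863·6/12) = 340.4389 × 1.044094 = 355.4502
Value (long) = (F − K)·e^(−rT) = (355.4502 − 308.21) × 0.957768 = 45.2452
Short position value = −(long value) = -£45.25

-£45.25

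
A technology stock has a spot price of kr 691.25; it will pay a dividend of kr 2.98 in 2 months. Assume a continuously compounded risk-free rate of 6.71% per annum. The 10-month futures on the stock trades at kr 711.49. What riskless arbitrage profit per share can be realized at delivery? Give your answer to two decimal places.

PV(dividends) I = 2.98·e^(−0.0671·2/12) = 2.9469
Fair futures F* = (S − I)·e^(rT) = (691.25 − 2.9469)·e^0.055917 = 688.3031 × 1.057510 = 727.8874
Market kr 711.49 < fair 727.8874: forward underpriced → reverse cash-and-carry (short the stock, invest proceeds at r, pay the dividends, go long the forward).
Profit at T = |F_mkt − F*| = |711.49 − 727.8874| = kr 16.40 per share

kr 16.40 per share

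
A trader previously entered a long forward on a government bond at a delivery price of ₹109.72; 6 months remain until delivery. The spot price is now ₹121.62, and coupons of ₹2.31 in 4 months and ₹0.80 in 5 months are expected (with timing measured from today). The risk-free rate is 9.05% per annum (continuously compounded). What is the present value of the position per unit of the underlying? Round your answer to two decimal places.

₹13.74

PV(remaining coupons) I = 2.31·e^(−0.0905·4/12) + 0.80·e^(−0.0905·5/12) = 3.0118
Current forward F = (S − I)·e^(rT) = (121.62 − 3.0118)·e^(0.0905·6/12) = 118.6082 × 1.046289 = 124.0985
Value (long) = (F − K)·e^(−rT) = (124.0985 − 109.72) × 0.955759 = 13.7424
Value = ₹13.74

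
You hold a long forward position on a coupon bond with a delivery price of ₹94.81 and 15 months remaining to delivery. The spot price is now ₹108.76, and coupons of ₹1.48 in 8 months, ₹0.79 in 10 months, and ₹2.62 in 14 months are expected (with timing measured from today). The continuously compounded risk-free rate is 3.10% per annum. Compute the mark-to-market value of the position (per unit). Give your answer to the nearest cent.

PV(remaining coupons) I = 1.48·e^(−0.0310·8/12) + 0.79·e^(−0.0310·10/12) + 2.62·e^(−0.0310·14/12) = 4.7465
Current forward F = (S − I)·e^(rT) = (108.76 − 4.7465)·e^(0.0310·15/12) = 104.0135 × 1.039511 = 108.1232
Value (long) = (F − K)·e^(−rT) = (108.1232 − 94.81) × 0.961991 = 12.8072
Value = ₹12.81

₹12.81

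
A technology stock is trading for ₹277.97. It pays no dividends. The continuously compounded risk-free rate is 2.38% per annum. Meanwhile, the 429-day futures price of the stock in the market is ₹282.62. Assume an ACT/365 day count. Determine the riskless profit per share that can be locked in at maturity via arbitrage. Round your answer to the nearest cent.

Fair futures: F* = S·e^(carry·T), with carry = r = 0.0238
F* = 277.97 · e^(0.0238 × 429/365) = 277.97 · e^0.027973 = 277.97 × 1.028368 = ₹285.8555
Market ₹282.62 < fair ₹285.8555: forward underpriced → reverse cash-and-carry (short spot, go long the forward).
At maturity, profit = |F_mkt − F*| = |282.62 − 285.8555| = ₹3.24 per share

₹3.24 per share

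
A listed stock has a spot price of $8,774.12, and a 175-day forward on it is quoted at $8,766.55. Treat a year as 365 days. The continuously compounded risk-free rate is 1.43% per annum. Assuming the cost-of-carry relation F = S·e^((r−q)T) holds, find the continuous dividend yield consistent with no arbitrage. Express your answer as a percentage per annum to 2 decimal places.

From F = S·e^((r−q)T): (r − q) = ln(F/S)/T
ln(8766.55/8774.12) = ln(0.999137) = -0.000863
(r − q) = -0.000863 / (175/365) = -0.001800
q = r − ln(F/S)/T = 0.0143 + 0.001800 = 0.016100
q = 1.61%

1.61%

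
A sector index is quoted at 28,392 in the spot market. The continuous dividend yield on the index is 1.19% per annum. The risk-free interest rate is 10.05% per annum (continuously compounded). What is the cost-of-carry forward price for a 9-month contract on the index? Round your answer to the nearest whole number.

F = S·e^((r − q)T) = 28392 · e^((0.1005 − 0.0119) × 9/12)
= 28392 · e^0.066450 = 28392 × 1.068708
F = 30,343

30,343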